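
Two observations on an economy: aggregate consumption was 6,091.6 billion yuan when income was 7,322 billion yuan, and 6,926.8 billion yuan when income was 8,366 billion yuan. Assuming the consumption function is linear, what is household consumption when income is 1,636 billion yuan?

C = 1542.8

MPC = (6926.8 − 6091.6)/(8366 − 7322) = 835.2/1044 = 0.8
a = 6091.6 − 0.8(7322) = 6091.6 − 5857.6 = 234
C = 234 + 0.8(1636) = 234 + 1308.8 = 1542.8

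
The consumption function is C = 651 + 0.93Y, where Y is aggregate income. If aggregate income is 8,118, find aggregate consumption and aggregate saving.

C = 8200.74; S = -82.74

C = 651 + 0.93(8118) = 651 + 7549.74 = 8200.74
S = Y − C = 8118 − 8200.74 = -82.74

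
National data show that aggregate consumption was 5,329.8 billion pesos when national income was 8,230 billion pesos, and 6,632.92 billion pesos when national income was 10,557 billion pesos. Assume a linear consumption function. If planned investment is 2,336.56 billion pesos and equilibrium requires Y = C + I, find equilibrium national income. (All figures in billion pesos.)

Y = 6949

MPC = (6632.92 − 5329.8)/(10557 − 8230) = 1303.12/2327 = 0.56
a = 5329.8 − 0.56(8230) = 721
Equilibrium: Y = 721 + 0.56Y + 2336.56
0.44Y = 3057.56, so Y = 3057.56/0.44 = 6949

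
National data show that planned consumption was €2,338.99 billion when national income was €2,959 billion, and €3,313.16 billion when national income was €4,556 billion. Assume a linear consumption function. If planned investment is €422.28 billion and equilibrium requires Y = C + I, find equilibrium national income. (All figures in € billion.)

Y = 2452

MPC = (3313.16 − 2338.99)/(4556 − 2959) = 974.17/1597 = 0.61
a = 2338.99 − 0.61(2959) = 534
Equilibrium: Y = 534 + 0.61Y + 422.28
0.39Y = 956.28, so Y = 956.28/0.39 = 2452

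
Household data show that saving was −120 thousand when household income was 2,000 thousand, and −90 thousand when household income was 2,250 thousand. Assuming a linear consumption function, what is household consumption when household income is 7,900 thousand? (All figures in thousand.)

C = 7312

MPS = ΔS/ΔY = (-90 − (-120))/(2250 − 2000) = 30/250 = 0.12
MPC = 1 − MPS = 0.88
Autonomous saving = -120 − 0.12(2000) = -360, so a = 360
C = 360 + 0.88(7900) = 360 + 6952 = 7312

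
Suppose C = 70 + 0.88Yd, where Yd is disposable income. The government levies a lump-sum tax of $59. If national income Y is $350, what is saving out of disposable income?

Yd = Y − T = 350 − 59 = 291
C = 70 + 0.88(291) = 70 + 256.08 = 326.08
S = Yd − C = 291 − 326.08 = -35.08

S = -35.08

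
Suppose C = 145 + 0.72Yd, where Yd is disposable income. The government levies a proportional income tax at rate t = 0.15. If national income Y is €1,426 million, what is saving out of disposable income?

S = 194.388

Yd = (1 − 0.15)(1426) = 0.85(1426) = 1212.1
C = 145 + 0.72(1212.1) = 145 + 872.712 = 1017.712
S = Yd − C = 1212.1 − 1017.712 = 194.388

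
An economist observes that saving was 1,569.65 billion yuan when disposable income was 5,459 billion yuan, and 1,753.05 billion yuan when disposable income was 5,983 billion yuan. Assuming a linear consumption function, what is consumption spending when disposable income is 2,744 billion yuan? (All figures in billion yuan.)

MPS = ΔS/ΔY = (1753.05 − 1569.65)/(5983 − 5459) = 183.4/524 = 0.35
MPC = 1 − MPS = 0.65
Autonomous saving = 1569.65 − 0.35(5459) = -341, so a = 341
C = 341 + 0.65(2744) = 341 + 1783.6 = 2124.6

C = 2124.6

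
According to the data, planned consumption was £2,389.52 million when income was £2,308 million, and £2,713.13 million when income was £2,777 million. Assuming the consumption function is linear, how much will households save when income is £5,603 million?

S = 939.93

MPC = (2713.13 − 2389.52)/(2777 − 2308) = 323.61/469 = 0.69
a = 2389.52 − 0.69(2308) = 2389.52 − 1592.52 = 797
C = 797 + 0.69(5603) = 4663.07
S = 5603 − 4663.07 = 939.93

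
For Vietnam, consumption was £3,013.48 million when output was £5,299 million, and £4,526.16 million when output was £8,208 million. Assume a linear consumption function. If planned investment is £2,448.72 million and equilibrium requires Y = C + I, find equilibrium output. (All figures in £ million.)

Y = 5639

MPC = (4526.16 − 3013.48)/(8208 − 5299) = 1512.68/2909 = 0.52
a = 3013.48 − 0.52(5299) = 258
Equilibrium: Y = 258 + 0.52Y + 2448.72
0.48Y = 2706.72, so Y = 2706.72/0.48 = 5639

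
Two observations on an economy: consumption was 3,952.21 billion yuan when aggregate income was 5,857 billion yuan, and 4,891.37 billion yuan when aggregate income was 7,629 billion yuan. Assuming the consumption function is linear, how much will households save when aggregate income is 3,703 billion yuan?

MPC = (4891.37 − 3952.21)/(7629 − 5857) = 939.16/1772 = 0.53
a = 3952.21 − 0.53(5857) = 3952.21 − 3104.21 = 848
C = 848 + 0.53(3703) = 2810.59
S = 3703 − 2810.59 = 892.41

S = 892.41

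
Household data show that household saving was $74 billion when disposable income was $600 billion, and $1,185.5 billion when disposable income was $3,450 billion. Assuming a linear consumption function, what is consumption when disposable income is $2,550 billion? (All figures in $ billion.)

MPS = ΔS/ΔY = (1185.5 − 74)/(3450 − 600) = 1111.5/2850 = 0.39
MPC = 1 − MPS = 0.61
Autonomous saving = 74 − 0.39(600) = -160, so a = 160
C = 160 + 0.61(2550) = 160 + 1555.5 = 1715.5

C = 1715.5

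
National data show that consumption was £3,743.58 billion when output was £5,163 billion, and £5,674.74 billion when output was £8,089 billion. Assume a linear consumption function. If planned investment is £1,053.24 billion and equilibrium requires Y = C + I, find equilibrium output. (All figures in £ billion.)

MPC = (5674.74 − 3743.58)/(8089 − 5163) = 1931.16/2926 = 0.66
a = 3743.58 − 0.66(5163) = 336
Equilibrium: Y = 336 + 0.66Y + 1053.24
0.34Y = 1389.24, so Y = 1389.24/0.34 = 4086

Y = 4086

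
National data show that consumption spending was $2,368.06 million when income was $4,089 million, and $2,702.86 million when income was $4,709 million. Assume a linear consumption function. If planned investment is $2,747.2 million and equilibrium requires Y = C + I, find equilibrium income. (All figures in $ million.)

Y = 6320

MPC = (2702.86 − 2368.06)/(4709 − 4089) = 334.8/620 = 0.54
a = 2368.06 − 0.54(4089) = 160
Equilibrium: Y = 160 + 0.54Y + 2747.2
0.46Y = 2907.2, so Y = 2907.2/0.46 = 6320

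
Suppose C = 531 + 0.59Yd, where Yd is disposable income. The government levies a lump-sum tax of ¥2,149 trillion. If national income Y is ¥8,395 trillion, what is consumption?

C = 4216.14

Yd = Y − T = 8395 − 2149 = 6246
C = 531 + 0.59(6246) = 531 + 3685.14 = 4216.14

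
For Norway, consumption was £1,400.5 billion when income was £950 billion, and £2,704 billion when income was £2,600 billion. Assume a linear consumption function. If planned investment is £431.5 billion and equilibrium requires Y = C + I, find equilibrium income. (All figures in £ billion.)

Y = 5150

MPC = (2704 − 1400.5)/(2600 − 950) = 1303.5/1650 = 0.79
a = 1400.5 − 0.79(950) = 650
Equilibrium: Y = 650 + 0.79Y + 431.5
0.21Y = 1081.5, so Y = 1081.5/0.21 = 5150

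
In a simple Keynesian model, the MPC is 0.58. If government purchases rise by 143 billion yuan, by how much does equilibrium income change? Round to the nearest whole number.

The multiplier is 1/(1 − MPC) = 1/0.42.
ΔY = 143/0.42 = 340.48 ≈ 340

ΔY ≈ 340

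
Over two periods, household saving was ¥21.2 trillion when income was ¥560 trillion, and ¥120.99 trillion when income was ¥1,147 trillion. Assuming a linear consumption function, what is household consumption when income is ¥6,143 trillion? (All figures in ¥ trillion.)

C = 5172.69

MPS = ΔS/ΔY = (120.99 − 21.2)/(1147 − 560) = 99.79/587 = 0.17
MPC = 1 − MPS = 0.83
Autonomous saving = 21.2 − 0.17(560) = -74, so a = 74
C = 74 + 0.83(6143) = 74 + 5098.69 = 5172.69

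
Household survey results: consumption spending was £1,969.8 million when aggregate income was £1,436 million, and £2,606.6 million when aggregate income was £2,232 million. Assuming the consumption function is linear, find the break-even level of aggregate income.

Y = 4105

MPC = (2606.6 − 1969.8)/(2232 − 1436) = 636.8/796 = 0.8
a = 1969.8 − 0.8(1436) = 1969.8 − 1148.8 = 821
Break-even: Y = a/(1−MPC) = 821/0.2 = 4105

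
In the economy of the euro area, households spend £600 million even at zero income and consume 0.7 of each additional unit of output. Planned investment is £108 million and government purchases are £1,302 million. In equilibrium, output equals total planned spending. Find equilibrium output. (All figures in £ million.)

Y = 6700

Y = C + I + G = 600 + 0.7Y + 108 + 1302
Y − 0.7Y = 2010
0.3Y = 2010, so Y = 2010/0.3 = 6700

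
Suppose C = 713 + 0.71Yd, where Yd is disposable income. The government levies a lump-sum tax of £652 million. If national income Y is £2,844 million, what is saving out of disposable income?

Yd = Y − T = 2844 − 652 = 2192
C = 713 + 0.71(2192) = 713 + 1556.32 = 2269.32
S = Yd − C = 2192 − 2269.32 = -77.32

S = -77.32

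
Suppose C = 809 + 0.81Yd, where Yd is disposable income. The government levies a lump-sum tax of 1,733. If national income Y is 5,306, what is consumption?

C = 3703.13

Yd = Y − T = 5306 − 1733 = 3573
C = 809 + 0.81(3573) = 809 + 2894.13 = 3703.13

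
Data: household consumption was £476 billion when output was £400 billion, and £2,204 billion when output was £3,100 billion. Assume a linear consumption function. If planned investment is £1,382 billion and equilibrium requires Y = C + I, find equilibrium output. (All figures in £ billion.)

MPC = (2204 − 476)/(3100 − 400) = 1728/2700 = 0.64
a = 476 − 0.64(400) = 220
Equilibrium: Y = 220 + 0.64Y + 1382
0.36Y = 1602, so Y = 1602/0.36 = 4450

Y = 4450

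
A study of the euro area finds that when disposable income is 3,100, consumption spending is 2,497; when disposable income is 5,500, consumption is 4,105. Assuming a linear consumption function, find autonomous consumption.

MPC = ΔC/ΔY = (4105 − 2497)/(5500 − 3100) = 1608/2400 = 0.67
a = C − MPC·Y = 2497 − 0.67(3100) = 2497 − 2077 = 420

a = 420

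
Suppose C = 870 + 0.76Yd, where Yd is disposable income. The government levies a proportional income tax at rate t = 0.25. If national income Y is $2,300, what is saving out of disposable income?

S = -456

Yd = (1 − 0.25)(2300) = 0.75(2300) = 1725
C = 870 + 0.76(1725) = 870 + 1311 = 2181
S = Yd − C = 1725 − 2181 = -456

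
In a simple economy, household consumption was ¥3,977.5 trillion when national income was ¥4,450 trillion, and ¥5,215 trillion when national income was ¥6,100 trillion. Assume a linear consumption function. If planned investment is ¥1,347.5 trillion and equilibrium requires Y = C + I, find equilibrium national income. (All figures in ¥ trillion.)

MPC = (5215 − 3977.5)/(6100 − 4450) = 1237.5/1650 = 0.75
a = 3977.5 − 0.75(4450) = 640
Equilibrium: Y = 640 + 0.75Y + 1347.5
0.25Y = 1987.5, so Y = 1987.5/0.25 = 7950

Y = 7950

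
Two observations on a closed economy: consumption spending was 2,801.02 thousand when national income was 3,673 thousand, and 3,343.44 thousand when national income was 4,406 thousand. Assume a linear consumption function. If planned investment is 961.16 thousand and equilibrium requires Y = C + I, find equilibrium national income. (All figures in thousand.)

MPC = (3343.44 − 2801.02)/(4406 − 3673) = 542.42/733 = 0.74
a = 2801.02 − 0.74(3673) = 83
Equilibrium: Y = 83 + 0.74Y + 961.16
0.26Y = 1044.16, so Y = 1044.16/0.26 = 4016

Y = 4016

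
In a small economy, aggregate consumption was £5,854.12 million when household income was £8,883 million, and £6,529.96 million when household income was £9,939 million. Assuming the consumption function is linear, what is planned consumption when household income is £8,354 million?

C = 5515.56

MPC = (6529.96 − 5854.12)/(9939 − 8883) = 675.84/1056 = 0.64
a = 5854.12 − 0.64(8883) = 5854.12 − 5685.12 = 169
C = 169 + 0.64(8354) = 169 + 5346.56 = 5515.56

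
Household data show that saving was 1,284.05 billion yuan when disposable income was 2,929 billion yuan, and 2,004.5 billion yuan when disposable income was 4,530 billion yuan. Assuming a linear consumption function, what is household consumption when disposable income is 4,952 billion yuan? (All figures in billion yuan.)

MPS = ΔS/ΔY = (2004.5 − 1284.05)/(4530 − 2929) = 720.45/1601 = 0.45
MPC = 1 − MPS = 0.55
Autonomous saving = 1284.05 − 0.45(2929) = -34, so a = 34
C = 34 + 0.55(4952) = 34 + 2723.6 = 2757.6

C = 2757.6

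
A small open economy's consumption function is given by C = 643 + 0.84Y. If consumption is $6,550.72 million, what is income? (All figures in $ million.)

643 + 0.84Y = 6550.72
0.84Y = 5907.72, so Y = 5907.72/0.84 = 7033

Y = 7033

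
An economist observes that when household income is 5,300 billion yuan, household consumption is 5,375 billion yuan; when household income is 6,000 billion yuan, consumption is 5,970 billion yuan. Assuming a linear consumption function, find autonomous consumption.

a = 870

MPC = ΔC/ΔY = (5970 − 5375)/(6000 − 5300) = 595/700 = 0.85
a = C − MPC·Y = 5375 − 0.85(5300) = 5375 − 4505 = 870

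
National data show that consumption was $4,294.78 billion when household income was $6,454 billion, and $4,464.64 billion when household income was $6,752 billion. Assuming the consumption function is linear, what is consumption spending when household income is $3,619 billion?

MPC = (4464.64 − 4294.78)/(6752 − 6454) = 169.86/298 = 0.57
a = 4294.78 − 0.57(6454) = 4294.78 − 3678.78 = 616
C = 616 + 0.57(3619) = 616 + 2062.83 = 2678.83

C = 2678.83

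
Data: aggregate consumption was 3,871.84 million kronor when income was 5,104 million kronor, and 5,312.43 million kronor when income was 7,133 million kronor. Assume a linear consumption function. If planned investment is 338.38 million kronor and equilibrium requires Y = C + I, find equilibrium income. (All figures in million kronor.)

MPC = (5312.43 − 3871.84)/(7133 − 5104) = 1440.59/2029 = 0.71
a = 3871.84 − 0.71(5104) = 248
Equilibrium: Y = 248 + 0.71Y + 338.38
0.29Y = 586.38, so Y = 586.38/0.29 = 2022

Y = 2022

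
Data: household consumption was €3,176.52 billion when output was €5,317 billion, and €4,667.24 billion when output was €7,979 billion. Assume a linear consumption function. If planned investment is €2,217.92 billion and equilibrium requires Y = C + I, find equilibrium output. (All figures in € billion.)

Y = 5493

MPC = (4667.24 − 3176.52)/(7979 − 5317) = 1490.72/2662 = 0.56
a = 3176.52 − 0.56(5317) = 199
Equilibrium: Y = 199 + 0.56Y + 2217.92
0.44Y = 2416.92, so Y = 2416.92/0.44 = 5493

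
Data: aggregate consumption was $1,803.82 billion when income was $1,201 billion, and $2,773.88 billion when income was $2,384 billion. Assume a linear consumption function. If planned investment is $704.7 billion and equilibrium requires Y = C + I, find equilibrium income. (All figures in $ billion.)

Y = 8465

MPC = (2773.88 − 1803.82)/(2384 − 1201) = 970.06/1183 = 0.82
a = 1803.82 − 0.82(1201) = 819
Equilibrium: Y = 819 + 0.82Y + 704.7
0.18Y = 1523.7, so Y = 1523.7/0.18 = 8465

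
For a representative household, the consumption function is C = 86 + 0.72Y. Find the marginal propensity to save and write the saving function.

MPS = 0.28; S = -86 + 0.28Y

MPS = 1 − MPC = 1 − 0.72 = 0.28
S = Y − C = -86 + 0.28Y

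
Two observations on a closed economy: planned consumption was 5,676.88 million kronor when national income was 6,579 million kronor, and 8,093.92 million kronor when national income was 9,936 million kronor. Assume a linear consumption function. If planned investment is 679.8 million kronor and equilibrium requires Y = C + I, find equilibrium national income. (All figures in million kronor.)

MPC = (8093.92 − 5676.88)/(9936 − 6579) = 2417.04/3357 = 0.72
a = 5676.88 − 0.72(6579) = 940
Equilibrium: Y = 940 + 0.72Y + 679.8
0.28Y = 1619.8, so Y = 1619.8/0.28 = 5785

Y = 5785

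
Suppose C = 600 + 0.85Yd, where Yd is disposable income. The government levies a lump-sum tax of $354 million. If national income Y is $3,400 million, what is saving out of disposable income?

S = -143.1

Yd = Y − T = 3400 − 354 = 3046
C = 600 + 0.85(3046) = 600 + 2589.1 = 3189.1
S = Yd − C = 3046 − 3189.1 = -143.1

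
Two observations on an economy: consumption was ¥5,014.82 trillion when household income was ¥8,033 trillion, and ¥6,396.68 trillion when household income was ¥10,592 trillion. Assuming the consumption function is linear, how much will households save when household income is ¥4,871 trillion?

S = 1563.66

MPC = (6396.68 − 5014.82)/(10592 − 8033) = 1381.86/2559 = 0.54
a = 5014.82 − 0.54(8033) = 5014.82 − 4337.82 = 677
C = 677 + 0.54(4871) = 3307.34
S = 4871 − 3307.34 = 1563.66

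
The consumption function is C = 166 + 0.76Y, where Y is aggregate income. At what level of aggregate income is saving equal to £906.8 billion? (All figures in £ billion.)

Y = 4470

S = Y − C = -166 + 0.24Y
-166 + 0.24Y = 906.8, so 0.24Y = 1072.8 and Y = 4470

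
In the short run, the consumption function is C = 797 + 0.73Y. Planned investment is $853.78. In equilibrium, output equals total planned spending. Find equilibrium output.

Y = 6114

Y = C + I = 797 + 0.73Y + 853.78
Y − 0.73Y = 1650.78
0.27Y = 1650.78, so Y = 1650.78/0.27 = 6114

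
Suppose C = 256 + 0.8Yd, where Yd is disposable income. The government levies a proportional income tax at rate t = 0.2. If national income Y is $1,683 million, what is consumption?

C = 1333.12

Yd = (1 − 0.2)(1683) = 0.8(1683) = 1346.4
C = 256 + 0.8(1346.4) = 256 + 1077.12 = 1333.12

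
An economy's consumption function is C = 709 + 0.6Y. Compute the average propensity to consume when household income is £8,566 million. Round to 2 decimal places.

APC = 0.68

C = 709 + 0.6(8566) = 5848.6
APC = C/Y = 5848.6/8566 = 0.68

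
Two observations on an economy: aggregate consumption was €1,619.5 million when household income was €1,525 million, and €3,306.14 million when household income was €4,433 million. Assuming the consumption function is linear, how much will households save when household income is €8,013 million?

S = 2630.46

MPC = (3306.14 − 1619.5)/(4433 − 1525) = 1686.64/2908 = 0.58
a = 1619.5 − 0.58(1525) = 1619.5 − 884.5 = 735
C = 735 + 0.58(8013) = 5382.54
S = 8013 − 5382.54 = 2630.46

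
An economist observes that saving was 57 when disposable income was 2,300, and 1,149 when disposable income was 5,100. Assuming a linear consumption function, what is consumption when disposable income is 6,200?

MPS = ΔS/ΔY = (1149 − 57)/(5100 − 2300) = 1092/2800 = 0.39
MPC = 1 − MPS = 0.61
Autonomous saving = 57 − 0.39(2300) = -840, so a = 840
C = 840 + 0.61(6200) = 840 + 3782 = 4622

C = 4622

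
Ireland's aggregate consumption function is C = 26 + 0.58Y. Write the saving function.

S = Y − C = Y − (26 + 0.58Y) = -26 + (1 − 0.58)Y

S = -26 + 0.42Y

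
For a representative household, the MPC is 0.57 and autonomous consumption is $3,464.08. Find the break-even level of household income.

Y = 8056

At break-even, C = Y: 3464.08 + 0.57Y = Y
0.43Y = 3464.08, so Y = 3464.08/0.43 = 8056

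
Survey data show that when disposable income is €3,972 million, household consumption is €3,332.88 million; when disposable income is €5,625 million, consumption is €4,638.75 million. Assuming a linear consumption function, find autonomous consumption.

MPC = ΔC/ΔY = (4638.75 − 3332.88)/(5625 − 3972) = 1305.87/1653 = 0.79
a = C − MPC·Y = 3332.88 − 0.79(3972) = 3332.88 − 3137.88 = 195

a = 195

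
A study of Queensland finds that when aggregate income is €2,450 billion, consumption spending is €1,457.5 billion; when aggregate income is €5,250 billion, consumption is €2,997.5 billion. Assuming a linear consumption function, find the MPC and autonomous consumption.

MPC = 0.55; a = 110

MPC = ΔC/ΔY = (2997.5 − 1457.5)/(5250 − 2450) = 1540/2800 = 0.55
a = C − MPC·Y = 1457.5 − 0.55(2450) = 1457.5 − 1347.5 = 110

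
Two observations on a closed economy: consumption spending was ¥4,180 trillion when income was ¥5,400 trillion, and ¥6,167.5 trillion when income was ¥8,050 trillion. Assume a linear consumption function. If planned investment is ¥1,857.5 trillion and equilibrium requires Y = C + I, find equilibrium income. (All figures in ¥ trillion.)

MPC = (6167.5 − 4180)/(8050 − 5400) = 1987.5/2650 = 0.75
a = 4180 − 0.75(5400) = 130
Equilibrium: Y = 130 + 0.75Y + 1857.5
0.25Y = 1987.5, so Y = 1987.5/0.25 = 7950

Y = 7950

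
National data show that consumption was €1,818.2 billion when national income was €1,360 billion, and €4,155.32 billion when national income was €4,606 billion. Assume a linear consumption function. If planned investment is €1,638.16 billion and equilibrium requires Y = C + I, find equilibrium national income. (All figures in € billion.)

Y = 8847

MPC = (4155.32 − 1818.2)/(4606 − 1360) = 2337.12/3246 = 0.72
a = 1818.2 − 0.72(1360) = 839
Equilibrium: Y = 839 + 0.72Y + 1638.16
0.28Y = 2477.16, so Y = 2477.16/0.28 = 8847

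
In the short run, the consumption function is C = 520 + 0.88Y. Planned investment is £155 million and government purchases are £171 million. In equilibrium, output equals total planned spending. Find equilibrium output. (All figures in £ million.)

Y = C + I + G = 520 + 0.88Y + 155 + 171
Y − 0.88Y = 846
0.12Y = 846, so Y = 846/0.12 = 7050

Y = 7050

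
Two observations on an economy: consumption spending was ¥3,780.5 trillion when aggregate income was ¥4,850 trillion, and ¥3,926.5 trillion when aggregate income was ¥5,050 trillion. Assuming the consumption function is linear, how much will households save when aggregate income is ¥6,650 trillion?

MPC = (3926.5 − 3780.5)/(5050 − 4850) = 146/200 = 0.73
a = 3780.5 − 0.73(4850) = 3780.5 − 3540.5 = 240
C = 240 + 0.73(6650) = 5094.5
S = 6650 − 5094.5 = 1555.5

S = 1555.5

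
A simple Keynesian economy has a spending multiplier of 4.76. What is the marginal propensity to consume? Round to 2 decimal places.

MPC = 0.79

k = 1/(1 − MPC), so 1 − MPC = 1/k = 1/4.76 = 0.2101
MPC = 1 − 0.2101 = 0.79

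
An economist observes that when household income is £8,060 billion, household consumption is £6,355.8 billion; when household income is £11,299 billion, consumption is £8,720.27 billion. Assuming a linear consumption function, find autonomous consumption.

a = 472

MPC = ΔC/ΔY = (8720.27 − 6355.8)/(11299 − 8060) = 2364.47/3239 = 0.73
a = C − MPC·Y = 6355.8 − 0.73(8060) = 6355.8 − 5883.8 = 472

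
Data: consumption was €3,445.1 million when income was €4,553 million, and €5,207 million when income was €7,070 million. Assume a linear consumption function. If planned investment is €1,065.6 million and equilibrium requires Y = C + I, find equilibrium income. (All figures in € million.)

Y = 4412

MPC = (5207 − 3445.1)/(7070 − 4553) = 1761.9/2517 = 0.7
a = 3445.1 − 0.7(4553) = 258
Equilibrium: Y = 258 + 0.7Y + 1065.6
0.3Y = 1323.6, so Y = 1323.6/0.3 = 4412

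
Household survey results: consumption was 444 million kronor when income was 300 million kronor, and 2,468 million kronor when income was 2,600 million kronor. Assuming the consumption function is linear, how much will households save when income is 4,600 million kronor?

S = 372

MPC = (2468 − 444)/(2600 − 300) = 2024/2300 = 0.88
a = 444 − 0.88(300) = 444 − 264 = 180
C = 180 + 0.88(4600) = 4228
S = 4600 − 4228 = 372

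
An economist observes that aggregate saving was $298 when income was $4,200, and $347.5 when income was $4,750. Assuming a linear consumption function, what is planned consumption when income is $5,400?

C = 4994

MPS = ΔS/ΔY = (347.5 − 298)/(4750 − 4200) = 49.5/550 = 0.09
MPC = 1 − MPS = 0.91
Autonomous saving = 298 − 0.09(4200) = -80, so a = 80
C = 80 + 0.91(5400) = 80 + 4914 = 4994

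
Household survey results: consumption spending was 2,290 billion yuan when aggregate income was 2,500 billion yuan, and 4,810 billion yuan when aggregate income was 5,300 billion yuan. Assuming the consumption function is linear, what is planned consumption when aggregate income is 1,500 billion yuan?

MPC = (4810 − 2290)/(5300 − 2500) = 2520/2800 = 0.9
a = 2290 − 0.9(2500) = 2290 − 2250 = 40
C = 40 + 0.9(1500) = 40 + 1350 = 1390

C = 1390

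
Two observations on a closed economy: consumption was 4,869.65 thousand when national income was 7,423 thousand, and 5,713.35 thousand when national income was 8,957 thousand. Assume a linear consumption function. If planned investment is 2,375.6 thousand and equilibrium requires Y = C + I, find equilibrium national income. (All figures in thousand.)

Y = 7028

MPC = (5713.35 − 4869.65)/(8957 − 7423) = 843.7/1534 = 0.55
a = 4869.65 − 0.55(7423) = 787
Equilibrium: Y = 787 + 0.55Y + 2375.6
0.45Y = 3162.6, so Y = 3162.6/0.45 = 7028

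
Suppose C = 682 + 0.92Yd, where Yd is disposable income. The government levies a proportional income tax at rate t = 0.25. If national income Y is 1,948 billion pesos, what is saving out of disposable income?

S = -565.12

Yd = (1 − 0.25)(1948) = 0.75(1948) = 1461
C = 682 + 0.92(1461) = 682 + 1344.12 = 2026.12
S = Yd − C = 1461 − 2026.12 = -565.12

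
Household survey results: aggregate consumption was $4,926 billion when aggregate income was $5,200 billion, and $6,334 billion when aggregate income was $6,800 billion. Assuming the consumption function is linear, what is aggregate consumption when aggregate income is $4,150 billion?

C = 4002

MPC = (6334 − 4926)/(6800 − 5200) = 1408/1600 = 0.88
a = 4926 − 0.88(5200) = 4926 − 4576 = 350
C = 350 + 0.88(4150) = 350 + 3652 = 4002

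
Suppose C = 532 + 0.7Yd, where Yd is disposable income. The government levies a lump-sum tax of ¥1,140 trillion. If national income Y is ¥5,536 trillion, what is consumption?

C = 3609.2

Yd = Y − T = 5536 − 1140 = 4396
C = 532 + 0.7(4396) = 532 + 3077.2 = 3609.2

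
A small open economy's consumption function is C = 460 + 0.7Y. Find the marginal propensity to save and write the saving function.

MPS = 1 − MPC = 1 − 0.7 = 0.3
S = Y − C = -460 + 0.3Y

MPS = 0.3; S = -460 + 0.3Y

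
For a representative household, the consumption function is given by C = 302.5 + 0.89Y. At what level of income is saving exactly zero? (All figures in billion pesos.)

Y = 2750

At break-even, C = Y: 302.5 + 0.89Y = Y
0.11Y = 302.5, so Y = 302.5/0.11 = 2750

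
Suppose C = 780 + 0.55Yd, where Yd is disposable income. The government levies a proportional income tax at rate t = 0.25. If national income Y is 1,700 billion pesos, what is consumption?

C = 1481.25

Yd = (1 − 0.25)(1700) = 0.75(1700) = 1275
C = 780 + 0.55(1275) = 780 + 701.25 = 1481.25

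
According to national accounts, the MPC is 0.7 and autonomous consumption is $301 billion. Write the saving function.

S = Y − C = Y − (301 + 0.7Y) = -301 + (1 − 0.7)Y

S = -301 + 0.3Y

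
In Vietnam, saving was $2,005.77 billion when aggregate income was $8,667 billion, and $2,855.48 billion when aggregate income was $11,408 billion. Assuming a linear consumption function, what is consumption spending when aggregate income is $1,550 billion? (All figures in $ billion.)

C = 1750.5

MPS = ΔS/ΔY = (2855.48 − 2005.77)/(11408 − 8667) = 849.71/2741 = 0.31
MPC = 1 − MPS = 0.69
Autonomous saving = 2005.77 − 0.31(8667) = -681, so a = 681
C = 681 + 0.69(1550) = 681 + 1069.5 = 1750.5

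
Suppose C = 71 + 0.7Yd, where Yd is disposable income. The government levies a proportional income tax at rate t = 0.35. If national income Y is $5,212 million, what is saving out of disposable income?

S = 945.34

Yd = (1 − 0.35)(5212) = 0.65(5212) = 3387.8
C = 71 + 0.7(3387.8) = 71 + 2371.46 = 2442.46
S = Yd − C = 3387.8 − 2442.46 = 945.34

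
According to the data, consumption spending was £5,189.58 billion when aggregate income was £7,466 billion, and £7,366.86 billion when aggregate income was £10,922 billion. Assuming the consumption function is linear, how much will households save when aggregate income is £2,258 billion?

S = 349.46

MPC = (7366.86 − 5189.58)/(10922 − 7466) = 2177.28/3456 = 0.63
a = 5189.58 − 0.63(7466) = 5189.58 − 4703.58 = 486
C = 486 + 0.63(2258) = 1908.54
S = 2258 − 1908.54 = 349.46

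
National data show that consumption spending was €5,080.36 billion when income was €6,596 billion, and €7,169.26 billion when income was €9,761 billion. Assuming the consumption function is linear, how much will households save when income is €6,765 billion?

S = 1573.1

MPC = (7169.26 − 5080.36)/(9761 − 6596) = 2088.9/3165 = 0.66
a = 5080.36 − 0.66(6596) = 5080.36 − 4353.36 = 727
C = 727 + 0.66(6765) = 5191.9
S = 6765 − 5191.9 = 1573.1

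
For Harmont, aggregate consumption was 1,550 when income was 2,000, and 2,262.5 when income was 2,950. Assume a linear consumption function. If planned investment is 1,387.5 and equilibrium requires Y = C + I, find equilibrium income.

MPC = (2262.5 − 1550)/(2950 − 2000) = 712.5/950 = 0.75
a = 1550 − 0.75(2000) = 50
Equilibrium: Y = 50 + 0.75Y + 1387.5
0.25Y = 1437.5, so Y = 1437.5/0.25 = 5750

Y = 5750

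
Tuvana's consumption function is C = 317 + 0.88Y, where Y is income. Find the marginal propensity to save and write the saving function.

MPS = 1 − MPC = 1 − 0.88 = 0.12
S = Y − C = -317 + 0.12Y

MPS = 0.12; S = -317 + 0.12Y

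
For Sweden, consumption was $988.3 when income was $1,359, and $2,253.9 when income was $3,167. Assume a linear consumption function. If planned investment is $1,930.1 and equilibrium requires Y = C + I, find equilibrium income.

Y = 6557

MPC = (2253.9 − 988.3)/(3167 − 1359) = 1265.6/1808 = 0.7
a = 988.3 − 0.7(1359) = 37
Equilibrium: Y = 37 + 0.7Y + 1930.1
0.3Y = 1967.1, so Y = 1967.1/0.3 = 6557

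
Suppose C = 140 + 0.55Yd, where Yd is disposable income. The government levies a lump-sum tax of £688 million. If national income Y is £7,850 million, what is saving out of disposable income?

S = 3082.9

Yd = Y − T = 7850 − 688 = 7162
C = 140 + 0.55(7162) = 140 + 3939.1 = 4079.1
S = Yd − C = 7162 − 4079.1 = 3082.9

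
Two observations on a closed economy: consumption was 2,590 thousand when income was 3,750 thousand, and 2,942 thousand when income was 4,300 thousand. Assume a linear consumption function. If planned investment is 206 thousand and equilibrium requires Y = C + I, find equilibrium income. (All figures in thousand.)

Y = 1100

MPC = (2942 − 2590)/(4300 − 3750) = 352/550 = 0.64
a = 2590 − 0.64(3750) = 190
Equilibrium: Y = 190 + 0.64Y + 206
0.36Y = 396, so Y = 396/0.36 = 1100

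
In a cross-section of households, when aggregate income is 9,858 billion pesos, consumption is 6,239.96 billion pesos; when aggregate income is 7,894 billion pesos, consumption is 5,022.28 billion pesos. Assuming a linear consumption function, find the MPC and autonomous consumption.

MPC = ΔC/ΔY = (6239.96 − 5022.28)/(9858 − 7894) = 1217.68/1964 = 0.62
a = C − MPC·Y = 5022.28 − 0.62(7894) = 5022.28 − 4894.28 = 128

MPC = 0.62; a = 128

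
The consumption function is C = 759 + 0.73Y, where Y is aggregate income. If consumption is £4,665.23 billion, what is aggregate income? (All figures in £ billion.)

Y = 5351

759 + 0.73Y = 4665.23
0.73Y = 3906.23, so Y = 3906.23/0.73 = 5351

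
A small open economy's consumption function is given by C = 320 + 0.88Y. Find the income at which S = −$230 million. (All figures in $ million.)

Y = 750

S = Y − C = -320 + 0.12Y
-320 + 0.12Y = -230, so 0.12Y = 90 and Y = 750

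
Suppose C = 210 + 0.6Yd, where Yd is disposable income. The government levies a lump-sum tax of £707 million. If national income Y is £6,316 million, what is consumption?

C = 3575.4

Yd = Y − T = 6316 − 707 = 5609
C = 210 + 0.6(5609) = 210 + 3365.4 = 3575.4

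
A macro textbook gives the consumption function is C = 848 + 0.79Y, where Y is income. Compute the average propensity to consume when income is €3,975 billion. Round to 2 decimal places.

APC = 1.00

C = 848 + 0.79(3975) = 3988.25
APC = C/Y = 3988.25/3975 = 1.00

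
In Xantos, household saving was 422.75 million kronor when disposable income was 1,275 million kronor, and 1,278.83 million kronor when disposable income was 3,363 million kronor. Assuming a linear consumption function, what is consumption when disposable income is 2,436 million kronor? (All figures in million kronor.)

MPS = ΔS/ΔY = (1278.83 − 422.75)/(3363 − 1275) = 856.08/2088 = 0.41
MPC = 1 − MPS = 0.59
Autonomous saving = 422.75 − 0.41(1275) = -100, so a = 100
C = 100 + 0.59(2436) = 100 + 1437.24 = 1537.24

C = 1537.24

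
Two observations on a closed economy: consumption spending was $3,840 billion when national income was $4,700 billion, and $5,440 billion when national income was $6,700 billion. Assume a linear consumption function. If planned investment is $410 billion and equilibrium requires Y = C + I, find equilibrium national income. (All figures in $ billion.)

Y = 2450

MPC = (5440 − 3840)/(6700 − 4700) = 1600/2000 = 0.8
a = 3840 − 0.8(4700) = 80
Equilibrium: Y = 80 + 0.8Y + 410
0.2Y = 490, so Y = 490/0.2 = 2450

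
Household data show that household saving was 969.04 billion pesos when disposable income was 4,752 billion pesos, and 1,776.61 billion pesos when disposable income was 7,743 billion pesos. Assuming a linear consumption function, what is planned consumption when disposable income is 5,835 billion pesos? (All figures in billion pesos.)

MPS = ΔS/ΔY = (1776.61 − 969.04)/(7743 − 4752) = 807.57/2991 = 0.27
MPC = 1 − MPS = 0.73
Autonomous saving = 969.04 − 0.27(4752) = -314, so a = 314
C = 314 + 0.73(5835) = 314 + 4259.55 = 4573.55

C = 4573.55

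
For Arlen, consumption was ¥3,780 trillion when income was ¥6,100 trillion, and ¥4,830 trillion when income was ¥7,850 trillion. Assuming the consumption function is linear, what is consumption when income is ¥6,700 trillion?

MPC = (4830 − 3780)/(7850 − 6100) = 1050/1750 = 0.6
a = 3780 − 0.6(6100) = 3780 − 3660 = 120
C = 120 + 0.6(6700) = 120 + 4020 = 4140

C = 4140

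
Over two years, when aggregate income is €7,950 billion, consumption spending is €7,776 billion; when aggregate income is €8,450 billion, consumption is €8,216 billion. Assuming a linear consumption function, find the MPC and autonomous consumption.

MPC = 0.88; a = 780

MPC = ΔC/ΔY = (8216 − 7776)/(8450 − 7950) = 440/500 = 0.88
a = C − MPC·Y = 7776 − 0.88(7950) = 7776 − 6996 = 780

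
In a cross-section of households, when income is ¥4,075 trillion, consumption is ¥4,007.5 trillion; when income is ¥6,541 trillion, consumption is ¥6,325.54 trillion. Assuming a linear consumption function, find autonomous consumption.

MPC = ΔC/ΔY = (6325.54 − 4007.5)/(6541 − 4075) = 2318.04/2466 = 0.94
a = C − MPC·Y = 4007.5 − 0.94(4075) = 4007.5 − 3830.5 = 177

a = 177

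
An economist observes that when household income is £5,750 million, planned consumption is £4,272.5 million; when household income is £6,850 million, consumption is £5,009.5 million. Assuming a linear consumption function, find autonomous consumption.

a = 420

MPC = ΔC/ΔY = (5009.5 − 4272.5)/(6850 − 5750) = 737/1100 = 0.67
a = C − MPC·Y = 4272.5 − 0.67(5750) = 4272.5 − 3852.5 = 420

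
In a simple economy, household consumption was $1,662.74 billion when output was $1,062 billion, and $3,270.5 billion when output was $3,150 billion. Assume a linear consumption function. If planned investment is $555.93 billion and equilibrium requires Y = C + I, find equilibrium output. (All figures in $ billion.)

MPC = (3270.5 − 1662.74)/(3150 − 1062) = 1607.76/2088 = 0.77
a = 1662.74 − 0.77(1062) = 845
Equilibrium: Y = 845 + 0.77Y + 555.93
0.23Y = 1400.93, so Y = 1400.93/0.23 = 6091

Y = 6091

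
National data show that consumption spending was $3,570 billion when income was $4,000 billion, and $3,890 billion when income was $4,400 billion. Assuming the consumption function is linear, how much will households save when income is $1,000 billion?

MPC = (3890 − 3570)/(4400 − 4000) = 320/400 = 0.8
a = 3570 − 0.8(4000) = 3570 − 3200 = 370
C = 370 + 0.8(1000) = 1170
S = 1000 − 1170 = -170

S = -170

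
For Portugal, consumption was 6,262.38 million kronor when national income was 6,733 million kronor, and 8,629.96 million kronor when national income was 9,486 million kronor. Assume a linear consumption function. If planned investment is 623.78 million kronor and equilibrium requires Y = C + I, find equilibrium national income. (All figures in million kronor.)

Y = 7827

MPC = (8629.96 − 6262.38)/(9486 − 6733) = 2367.58/2753 = 0.86
a = 6262.38 − 0.86(6733) = 472
Equilibrium: Y = 472 + 0.86Y + 623.78
0.14Y = 1095.78, so Y = 1095.78/0.14 = 7827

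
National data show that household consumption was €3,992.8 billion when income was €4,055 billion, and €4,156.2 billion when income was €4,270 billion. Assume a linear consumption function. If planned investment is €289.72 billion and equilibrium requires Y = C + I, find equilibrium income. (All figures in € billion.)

MPC = (4156.2 − 3992.8)/(4270 − 4055) = 163.4/215 = 0.76
a = 3992.8 − 0.76(4055) = 911
Equilibrium: Y = 911 + 0.76Y + 289.72
0.24Y = 1200.72, so Y = 1200.72/0.24 = 5003

Y = 5003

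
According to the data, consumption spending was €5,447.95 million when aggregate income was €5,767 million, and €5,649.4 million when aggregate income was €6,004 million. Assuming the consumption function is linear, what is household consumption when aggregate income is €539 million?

C = 1004.15

MPC = (5649.4 − 5447.95)/(6004 − 5767) = 201.45/237 = 0.85
a = 5447.95 − 0.85(5767) = 5447.95 − 4901.95 = 546
C = 546 + 0.85(539) = 546 + 458.15 = 1004.15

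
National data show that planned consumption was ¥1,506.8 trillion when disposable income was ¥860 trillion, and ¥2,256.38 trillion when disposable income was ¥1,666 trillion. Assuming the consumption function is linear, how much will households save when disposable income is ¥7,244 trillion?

S = -199.92

MPC = (2256.38 − 1506.8)/(1666 − 860) = 749.58/806 = 0.93
a = 1506.8 − 0.93(860) = 1506.8 − 799.8 = 707
C = 707 + 0.93(7244) = 7443.92
S = 7244 − 7443.92 = -199.92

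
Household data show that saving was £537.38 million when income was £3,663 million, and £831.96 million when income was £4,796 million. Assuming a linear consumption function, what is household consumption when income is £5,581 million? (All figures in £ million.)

C = 4544.94

MPS = ΔS/ΔY = (831.96 − 537.38)/(4796 − 3663) = 294.58/1133 = 0.26
MPC = 1 − MPS = 0.74
Autonomous saving = 537.38 − 0.26(3663) = -415, so a = 415
C = 415 + 0.74(5581) = 415 + 4129.94 = 4544.94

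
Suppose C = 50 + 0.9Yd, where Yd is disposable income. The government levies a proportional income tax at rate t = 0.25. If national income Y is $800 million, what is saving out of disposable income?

Yd = (1 − 0.25)(800) = 0.75(800) = 600
C = 50 + 0.9(600) = 50 + 540 = 590
S = Yd − C = 600 − 590 = 10

S = 10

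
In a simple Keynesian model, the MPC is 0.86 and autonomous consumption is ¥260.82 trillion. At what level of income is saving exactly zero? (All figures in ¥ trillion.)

Y = 1863

At break-even, C = Y: 260.82 + 0.86Y = Y
0.14Y = 260.82, so Y = 260.82/0.14 = 1863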